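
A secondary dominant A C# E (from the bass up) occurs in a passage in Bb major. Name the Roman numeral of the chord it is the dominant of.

The chord is a major triad on A.
A dominant resolves down a perfect fifth: A → D. In Bb major, D is scale degree 3, i.e. iii.

iii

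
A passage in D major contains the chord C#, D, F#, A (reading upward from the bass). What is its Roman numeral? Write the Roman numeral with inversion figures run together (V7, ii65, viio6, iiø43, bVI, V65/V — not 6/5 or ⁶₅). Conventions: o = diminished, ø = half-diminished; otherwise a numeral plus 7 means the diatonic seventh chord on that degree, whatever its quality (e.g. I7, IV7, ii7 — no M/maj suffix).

I42

Stacked in thirds the chord is D-F#-A-C#: a major seventh chord on D.
In D major, D is the tonic; the diatonic major seventh chord there is I7.
With C# in the bass the chord is in third inversion, so the figured bass is 42.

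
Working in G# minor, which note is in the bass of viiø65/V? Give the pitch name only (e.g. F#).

The applied chord viiø65/V is rooted on C##: C##-E#-G#-B#.
The figure 65 means first inversion — the third is in the bass.

E#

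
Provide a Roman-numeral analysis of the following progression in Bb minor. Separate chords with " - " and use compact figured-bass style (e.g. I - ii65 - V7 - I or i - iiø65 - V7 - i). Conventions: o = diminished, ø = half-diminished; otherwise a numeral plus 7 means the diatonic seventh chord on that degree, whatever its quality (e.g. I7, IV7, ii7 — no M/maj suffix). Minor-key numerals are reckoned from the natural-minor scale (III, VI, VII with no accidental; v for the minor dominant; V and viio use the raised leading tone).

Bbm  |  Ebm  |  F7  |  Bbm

Bbm has root Bb, degree 1 in Bb minor, so i.
Ebm: root Eb is the subdominant; minor triad there is iv.
F7: dominant seventh chord on F = scale degree 5 → V7.
Bbm: root Bb is the tonic; minor triad there is i.

i - iv - V7 - i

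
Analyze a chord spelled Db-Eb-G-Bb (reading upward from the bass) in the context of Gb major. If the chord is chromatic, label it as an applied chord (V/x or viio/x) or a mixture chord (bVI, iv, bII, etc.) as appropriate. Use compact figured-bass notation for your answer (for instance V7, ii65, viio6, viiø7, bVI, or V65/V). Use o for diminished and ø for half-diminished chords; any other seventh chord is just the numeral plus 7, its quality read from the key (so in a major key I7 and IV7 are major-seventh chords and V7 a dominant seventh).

The pitches Eb-G-Bb-Db form a dominant seventh chord rooted on Eb.
Eb is not a diatonic chord root with this quality in Gb major, but it lies a perfect fifth above Ab (ii), so the chord functions as an applied dominant of ii.
With Db in the bass the chord is in third inversion, so the figured bass is 42.

V42/ii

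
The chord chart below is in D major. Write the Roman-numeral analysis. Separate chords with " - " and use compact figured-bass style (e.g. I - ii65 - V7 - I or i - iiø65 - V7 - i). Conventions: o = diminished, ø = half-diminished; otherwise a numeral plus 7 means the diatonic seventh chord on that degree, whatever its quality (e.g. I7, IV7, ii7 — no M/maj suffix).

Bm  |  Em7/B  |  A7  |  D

vi - ii43 - V7 - I

Bm: minor triad on B = scale degree 6 → vi.
Em7/B: minor seventh chord on E = scale degree 2 → ii43.
A7: dominant seventh chord on A = scale degree 5 → V7.
D: major triad on D = scale degree 1 → I.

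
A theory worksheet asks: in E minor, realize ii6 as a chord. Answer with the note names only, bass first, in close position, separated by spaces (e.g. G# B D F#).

Scale degree 2 in E minor is F#; here the chord built on it is altered to a minor triad. ii6 is the minor supertonic, borrowed from the parallel major (the Dorian ii).
So the chord is F#-A-C#.
With the 6 figure the chord is in first inversion; from the bass A upward in close position it reads A-C#-F#.

A C# F#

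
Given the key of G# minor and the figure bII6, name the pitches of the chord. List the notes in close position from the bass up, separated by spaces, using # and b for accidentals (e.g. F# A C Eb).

C# E A

Scale degree 2 in G# minor is A#; lowering it a half step gives A. bII6 is the Neapolitan sixth — a major triad on the lowered second degree, here in its customary first inversion.
So the chord is A-C#-E, a major triad.
With the 6 figure the chord is in first inversion; from the bass C# upward in close position it reads C#-E-A.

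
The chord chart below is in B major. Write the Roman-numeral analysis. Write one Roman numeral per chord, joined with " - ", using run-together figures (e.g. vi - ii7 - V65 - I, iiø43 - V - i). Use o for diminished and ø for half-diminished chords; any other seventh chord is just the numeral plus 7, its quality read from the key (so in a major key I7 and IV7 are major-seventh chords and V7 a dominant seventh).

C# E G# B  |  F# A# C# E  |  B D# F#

C#-E-G#-B has root C#, degree 2 in B major, so ii7.
F#-A#-C#-E: root F# is the dominant; dominant seventh chord there is V7.
B-D#-F#: major triad on B = scale degree 1 → I.

ii7 - V7 - I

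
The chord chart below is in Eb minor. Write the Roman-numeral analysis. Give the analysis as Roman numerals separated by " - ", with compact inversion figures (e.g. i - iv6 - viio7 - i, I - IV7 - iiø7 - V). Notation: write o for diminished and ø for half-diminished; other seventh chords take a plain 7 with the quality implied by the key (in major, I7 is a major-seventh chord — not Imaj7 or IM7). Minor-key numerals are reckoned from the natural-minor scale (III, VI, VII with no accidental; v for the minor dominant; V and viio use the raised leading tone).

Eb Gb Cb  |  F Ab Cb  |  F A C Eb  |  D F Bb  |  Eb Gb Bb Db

VI6 - iio - V7/V - V6 - i7

Eb-Gb-Cb has root Cb, degree 6 in Eb minor, so VI6.
F-Ab-Cb has root F, degree 2 in Eb minor, so iio.
F-A-C-Eb: a dominant seventh chord on F, the applied dominant of V → V7/V.
D-F-Bb: root Bb is the dominant; major triad there is V6.
Eb-Gb-Bb-Db: root Eb is the tonic; minor seventh chord there is i7.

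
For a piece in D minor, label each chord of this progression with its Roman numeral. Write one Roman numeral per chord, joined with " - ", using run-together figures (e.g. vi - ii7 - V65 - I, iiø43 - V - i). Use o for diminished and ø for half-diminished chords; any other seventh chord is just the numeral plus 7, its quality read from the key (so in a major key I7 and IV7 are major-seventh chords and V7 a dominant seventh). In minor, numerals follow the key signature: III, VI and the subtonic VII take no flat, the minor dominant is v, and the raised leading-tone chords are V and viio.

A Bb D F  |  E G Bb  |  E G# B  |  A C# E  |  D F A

VI42 - iio - V/V - V - i

A-Bb-D-F has root Bb, degree 6 in D minor, so VI42.
E-G-Bb: diminished triad on E = scale degree 2 → iio.
E-G#-B is the secondary dominant of V (major triad on E): V/V.
A-C#-E: root A is the dominant; major triad there is V.
D-F-A has root D, degree 1 in D minor, so i.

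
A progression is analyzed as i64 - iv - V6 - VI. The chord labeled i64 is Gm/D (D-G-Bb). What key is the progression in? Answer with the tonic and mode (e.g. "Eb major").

The chord Gm/D is a minor triad rooted on G; its label is i64.
If G is scale degree 1 and the mode makes that degree carry a minor triad, the tonic is G and the mode is minor.

G minor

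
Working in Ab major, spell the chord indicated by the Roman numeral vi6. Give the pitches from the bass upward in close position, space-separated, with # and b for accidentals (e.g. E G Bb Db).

Ab C F

The numeral's case and figure indicate a minor triad. In Ab major its root, scale degree 6, is F.
Stacking thirds from F gives F-Ab-C.
The figured bass 6 indicates first inversion, placing the third (Ab) in the bass: Ab-C-F.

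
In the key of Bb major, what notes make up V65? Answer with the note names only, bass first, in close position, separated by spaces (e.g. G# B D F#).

In Bb major, the fifth degree is F, and the diatonic chord built there is a dominant seventh chord.
That chord is spelled F-A-C-Eb.
With the 65 figure the chord is in first inversion; from the bass A upward in close position it reads A-C-Eb-F.

A C Eb F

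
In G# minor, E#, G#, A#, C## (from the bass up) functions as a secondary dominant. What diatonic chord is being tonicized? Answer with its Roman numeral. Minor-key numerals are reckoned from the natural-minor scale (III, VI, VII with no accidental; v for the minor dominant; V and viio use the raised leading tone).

V

The chord is a dominant seventh chord on A#.
A dominant resolves down a perfect fifth: A# → D#. In G# minor, D# is scale degree 5, i.e. V.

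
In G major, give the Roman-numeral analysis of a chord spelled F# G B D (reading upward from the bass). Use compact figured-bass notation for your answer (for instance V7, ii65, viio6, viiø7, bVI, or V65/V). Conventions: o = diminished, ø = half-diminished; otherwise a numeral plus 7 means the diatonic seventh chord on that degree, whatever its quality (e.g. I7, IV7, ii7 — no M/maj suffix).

I42

The pitches G-B-D-F# form a major seventh chord rooted on G.
In G major, G is the tonic; the diatonic major seventh chord there is I7.
With F# in the bass the chord is in third inversion, so the figured bass is 42.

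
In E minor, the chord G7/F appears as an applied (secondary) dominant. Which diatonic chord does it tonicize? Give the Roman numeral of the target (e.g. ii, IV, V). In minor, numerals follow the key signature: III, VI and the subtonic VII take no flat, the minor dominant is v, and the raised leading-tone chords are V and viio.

The chord is a dominant seventh chord on G.
A dominant resolves down a perfect fifth: G → C. In E minor, C is scale degree 6, i.e. VI.

VI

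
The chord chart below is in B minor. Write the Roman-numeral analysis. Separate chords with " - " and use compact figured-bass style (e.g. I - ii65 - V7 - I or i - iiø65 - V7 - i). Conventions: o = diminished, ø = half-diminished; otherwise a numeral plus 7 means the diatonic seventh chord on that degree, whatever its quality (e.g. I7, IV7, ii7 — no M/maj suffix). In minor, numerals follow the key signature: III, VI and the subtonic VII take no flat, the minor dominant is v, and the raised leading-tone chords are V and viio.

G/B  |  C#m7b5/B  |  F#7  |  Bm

VI6 - iiø42 - V7 - i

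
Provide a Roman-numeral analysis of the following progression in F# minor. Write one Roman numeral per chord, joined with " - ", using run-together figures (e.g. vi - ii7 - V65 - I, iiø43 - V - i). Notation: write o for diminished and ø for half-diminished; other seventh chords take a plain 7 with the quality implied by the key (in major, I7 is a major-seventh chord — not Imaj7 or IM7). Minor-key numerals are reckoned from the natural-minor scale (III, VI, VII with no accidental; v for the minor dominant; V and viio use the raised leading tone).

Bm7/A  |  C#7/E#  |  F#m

Bm7/A: root B is the subdominant; minor seventh chord there is iv42.
C#7/E#: root C# is the dominant; dominant seventh chord there is V65.
F#m: minor triad on F# = scale degree 1 → i.

iv42 - V65 - i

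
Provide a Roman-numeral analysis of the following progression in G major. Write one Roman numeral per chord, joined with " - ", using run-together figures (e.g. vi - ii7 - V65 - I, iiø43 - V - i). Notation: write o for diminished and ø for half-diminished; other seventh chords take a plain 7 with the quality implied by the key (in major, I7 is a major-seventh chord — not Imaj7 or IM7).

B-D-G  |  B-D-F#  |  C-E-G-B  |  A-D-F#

I6 - iii - IV7 - V64

B-D-G has root G, degree 1 in G major, so I6.
B-D-F# has root B, degree 3 in G major, so iii.
C-E-G-B has root C, degree 4 in G major, so IV7.
A-D-F#: root D is the dominant; major triad there is V64.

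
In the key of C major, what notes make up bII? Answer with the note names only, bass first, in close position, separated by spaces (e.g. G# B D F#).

Db F Ab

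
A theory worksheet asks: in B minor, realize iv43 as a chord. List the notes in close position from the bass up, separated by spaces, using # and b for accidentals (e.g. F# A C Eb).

B D E G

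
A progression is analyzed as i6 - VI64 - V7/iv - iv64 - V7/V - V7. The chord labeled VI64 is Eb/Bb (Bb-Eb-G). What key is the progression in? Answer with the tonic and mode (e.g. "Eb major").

VI64 is given as Bb-Eb-G — a major triad with root Eb.
Counting down 5 scale steps from Eb places the tonic on G; a major triad on degree 6 is diatonic only in minor.

G minor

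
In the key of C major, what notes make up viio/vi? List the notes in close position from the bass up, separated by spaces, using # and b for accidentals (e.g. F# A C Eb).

G# B D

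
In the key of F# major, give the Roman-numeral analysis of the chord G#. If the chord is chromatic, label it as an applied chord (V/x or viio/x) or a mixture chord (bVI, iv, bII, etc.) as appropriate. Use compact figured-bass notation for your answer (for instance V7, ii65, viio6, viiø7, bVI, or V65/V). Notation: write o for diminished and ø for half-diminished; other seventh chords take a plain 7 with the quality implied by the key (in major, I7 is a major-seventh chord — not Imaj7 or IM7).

V/V

Stacked in thirds the chord is G#-B#-D#: a major triad on G#.
G# is not a diatonic chord root with this quality in F# major, but it lies a perfect fifth above C# (V), so the chord functions as an applied dominant of V.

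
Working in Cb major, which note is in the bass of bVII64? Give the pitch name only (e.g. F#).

Fb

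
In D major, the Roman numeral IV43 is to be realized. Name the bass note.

IV in D major has root G; the chord is G-B-D-F#.
The figure 43 means second inversion — the fifth is in the bass.

D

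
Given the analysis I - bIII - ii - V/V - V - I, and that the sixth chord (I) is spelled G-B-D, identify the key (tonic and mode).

I is given as G-B-D — a major triad with root G.
If G is scale degree 1 and the mode makes that degree carry a major triad, the tonic is G and the mode is major.

G major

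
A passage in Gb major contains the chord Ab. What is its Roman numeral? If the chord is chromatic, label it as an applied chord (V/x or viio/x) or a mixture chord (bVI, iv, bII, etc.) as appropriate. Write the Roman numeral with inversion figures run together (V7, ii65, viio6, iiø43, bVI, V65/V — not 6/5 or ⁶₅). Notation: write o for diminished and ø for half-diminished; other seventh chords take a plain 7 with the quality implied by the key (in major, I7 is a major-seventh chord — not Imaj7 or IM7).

Stacked in thirds the chord is Ab-C-Eb: a major triad on Ab.
Ab is not a diatonic chord root with this quality in Gb major, but it lies a perfect fifth above Db (V), so the chord functions as an applied dominant of V.

V/V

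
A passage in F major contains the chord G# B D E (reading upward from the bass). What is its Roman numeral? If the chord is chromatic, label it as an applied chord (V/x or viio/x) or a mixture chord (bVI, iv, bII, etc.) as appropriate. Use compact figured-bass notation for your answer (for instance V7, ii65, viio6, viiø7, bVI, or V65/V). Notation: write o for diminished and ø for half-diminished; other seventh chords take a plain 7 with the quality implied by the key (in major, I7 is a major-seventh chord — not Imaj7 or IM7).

V65/iii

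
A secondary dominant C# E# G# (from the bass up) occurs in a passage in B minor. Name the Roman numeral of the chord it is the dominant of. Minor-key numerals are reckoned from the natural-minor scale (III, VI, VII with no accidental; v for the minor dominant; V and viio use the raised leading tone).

V

The chord is a major triad on C#.
A dominant resolves down a perfect fifth: C# → F#. In B minor, F# is scale degree 5, i.e. V.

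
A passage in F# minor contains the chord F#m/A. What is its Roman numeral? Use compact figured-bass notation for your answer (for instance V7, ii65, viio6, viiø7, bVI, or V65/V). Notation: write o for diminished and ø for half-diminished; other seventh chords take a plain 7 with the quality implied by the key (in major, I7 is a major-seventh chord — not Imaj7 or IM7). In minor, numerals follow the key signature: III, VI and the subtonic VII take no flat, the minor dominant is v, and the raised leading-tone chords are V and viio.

i6

Stacked in thirds the chord is F#-A-C#: a minor triad on F#.
F# is scale degree 1 in F# minor, and a minor triad on that degree is written i.
With A in the bass the chord is in first inversion, so the figured bass is 6.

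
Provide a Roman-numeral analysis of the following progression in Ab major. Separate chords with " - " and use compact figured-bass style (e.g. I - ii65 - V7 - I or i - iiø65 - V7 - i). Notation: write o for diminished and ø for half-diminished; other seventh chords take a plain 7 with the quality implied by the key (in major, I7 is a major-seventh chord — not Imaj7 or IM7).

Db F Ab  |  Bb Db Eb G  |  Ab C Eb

IV - V43 - I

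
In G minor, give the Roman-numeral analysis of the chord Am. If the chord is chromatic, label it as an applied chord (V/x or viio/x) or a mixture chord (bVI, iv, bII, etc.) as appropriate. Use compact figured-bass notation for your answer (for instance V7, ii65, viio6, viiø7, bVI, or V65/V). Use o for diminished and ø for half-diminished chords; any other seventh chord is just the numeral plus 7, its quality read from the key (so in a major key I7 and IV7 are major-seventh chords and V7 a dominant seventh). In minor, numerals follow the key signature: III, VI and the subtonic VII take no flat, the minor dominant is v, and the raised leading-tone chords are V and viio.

ii

Stacked in thirds the chord is A-C-E: a minor triad on A.
A is the second degree of G minor. This is the minor supertonic, borrowed from the parallel major (the Dorian ii).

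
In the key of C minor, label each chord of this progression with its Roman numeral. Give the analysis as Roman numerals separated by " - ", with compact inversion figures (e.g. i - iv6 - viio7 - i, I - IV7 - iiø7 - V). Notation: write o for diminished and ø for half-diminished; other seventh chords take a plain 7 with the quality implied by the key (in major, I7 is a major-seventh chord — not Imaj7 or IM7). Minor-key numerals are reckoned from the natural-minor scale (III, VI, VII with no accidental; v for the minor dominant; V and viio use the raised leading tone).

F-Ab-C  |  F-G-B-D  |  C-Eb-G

iv - V42 - i

F-Ab-C: minor triad on F = scale degree 4 → iv.
F-G-B-D: root G is the dominant; dominant seventh chord there is V42.
C-Eb-G has root C, degree 1 in C minor, so i.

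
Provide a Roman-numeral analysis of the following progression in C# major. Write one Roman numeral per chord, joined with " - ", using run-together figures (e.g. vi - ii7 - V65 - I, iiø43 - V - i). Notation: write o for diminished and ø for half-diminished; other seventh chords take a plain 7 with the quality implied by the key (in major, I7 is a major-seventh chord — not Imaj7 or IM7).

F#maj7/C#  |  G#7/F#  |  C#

IV43 - V42 - I

F#maj7/C#: root F# is the subdominant; major seventh chord there is IV43.
G#7/F#: dominant seventh chord on G# = scale degree 5 → V42.
C#: major triad on C# = scale degree 1 → I.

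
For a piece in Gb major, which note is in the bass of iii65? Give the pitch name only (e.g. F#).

iii in Gb major has root Bb; the chord is Bb-Db-F-Ab.
The figure 65 means first inversion — the third is in the bass.

Db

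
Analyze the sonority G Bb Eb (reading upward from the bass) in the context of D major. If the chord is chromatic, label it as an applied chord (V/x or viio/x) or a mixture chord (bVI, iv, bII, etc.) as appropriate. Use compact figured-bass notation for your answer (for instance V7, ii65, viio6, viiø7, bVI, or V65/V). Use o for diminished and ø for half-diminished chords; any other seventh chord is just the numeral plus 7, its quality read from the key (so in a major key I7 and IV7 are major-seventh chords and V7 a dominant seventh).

bII6

The pitches Eb-G-Bb form a major triad rooted on Eb.
Eb is the lowered second degree of D major (diatonic 2 would be E). This is the Neapolitan sixth — a major triad on the lowered second degree, here in its customary first inversion.
With G in the bass the chord is in first inversion, so the figured bass is 6.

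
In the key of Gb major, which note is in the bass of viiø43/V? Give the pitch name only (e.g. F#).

Gb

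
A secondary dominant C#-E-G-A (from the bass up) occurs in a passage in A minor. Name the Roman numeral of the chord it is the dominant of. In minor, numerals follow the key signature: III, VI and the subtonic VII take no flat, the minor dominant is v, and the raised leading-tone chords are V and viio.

iv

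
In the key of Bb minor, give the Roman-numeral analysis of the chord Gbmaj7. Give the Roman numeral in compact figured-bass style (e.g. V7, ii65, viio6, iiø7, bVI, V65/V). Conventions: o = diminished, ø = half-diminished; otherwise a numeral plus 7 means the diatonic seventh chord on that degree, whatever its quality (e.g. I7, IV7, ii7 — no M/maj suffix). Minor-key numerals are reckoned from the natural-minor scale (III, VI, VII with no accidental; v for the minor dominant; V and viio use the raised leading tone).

The pitches Gb-Bb-Db-F form a major seventh chord rooted on Gb.
In Bb minor, Gb is the submediant; the diatonic major seventh chord there is VI7.

VI7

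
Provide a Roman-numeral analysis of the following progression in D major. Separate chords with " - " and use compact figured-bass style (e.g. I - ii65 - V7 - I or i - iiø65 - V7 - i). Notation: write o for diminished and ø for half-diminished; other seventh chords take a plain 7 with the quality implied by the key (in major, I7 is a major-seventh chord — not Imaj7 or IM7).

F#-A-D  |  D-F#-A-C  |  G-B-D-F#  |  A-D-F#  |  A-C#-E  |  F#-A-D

F#-A-D: root D is the tonic; major triad there is I6.
D-F#-A-C: chromatic; D is V of IV, so V7/IV.
G-B-D-F#: major seventh chord on G = scale degree 4 → IV7.
A-D-F#: root D is the tonic; major triad there is I64.
A-C#-E has root A, degree 5 in D major, so V.
F#-A-D: major triad on D = scale degree 1 → I6.

I6 - V7/IV - IV7 - I64 - V - I6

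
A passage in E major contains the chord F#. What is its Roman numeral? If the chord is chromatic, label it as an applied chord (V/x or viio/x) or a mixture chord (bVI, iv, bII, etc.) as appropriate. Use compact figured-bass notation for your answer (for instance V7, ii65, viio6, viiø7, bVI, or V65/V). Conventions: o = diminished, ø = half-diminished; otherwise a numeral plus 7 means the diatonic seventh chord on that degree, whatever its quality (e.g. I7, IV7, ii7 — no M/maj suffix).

Stacked in thirds the chord is F#-A#-C#: a major triad on F#.
F# is not a diatonic chord root with this quality in E major, but it lies a perfect fifth above B (V), so the chord functions as an applied dominant of V.

V/V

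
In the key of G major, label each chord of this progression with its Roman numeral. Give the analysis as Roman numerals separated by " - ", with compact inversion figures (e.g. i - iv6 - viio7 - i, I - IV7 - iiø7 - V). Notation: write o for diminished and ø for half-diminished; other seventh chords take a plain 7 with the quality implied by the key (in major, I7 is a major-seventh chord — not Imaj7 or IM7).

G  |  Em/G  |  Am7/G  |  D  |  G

I - vi6 - ii42 - V - I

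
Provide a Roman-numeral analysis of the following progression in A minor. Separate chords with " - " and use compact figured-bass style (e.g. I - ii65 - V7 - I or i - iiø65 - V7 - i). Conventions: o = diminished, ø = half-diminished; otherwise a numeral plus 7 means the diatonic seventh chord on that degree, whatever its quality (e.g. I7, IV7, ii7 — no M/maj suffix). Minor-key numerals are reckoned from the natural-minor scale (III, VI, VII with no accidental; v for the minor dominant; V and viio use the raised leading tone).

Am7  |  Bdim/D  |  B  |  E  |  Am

i7 - iio6 - V/V - V - i

Am7 has root A, degree 1 in A minor, so i7.
Bdim/D: root B is the supertonic; diminished triad there is iio6.
B: chromatic; B is V of V, so V/V.
E: root E is the dominant; major triad there is V.
Am: root A is the tonic; minor triad there is i.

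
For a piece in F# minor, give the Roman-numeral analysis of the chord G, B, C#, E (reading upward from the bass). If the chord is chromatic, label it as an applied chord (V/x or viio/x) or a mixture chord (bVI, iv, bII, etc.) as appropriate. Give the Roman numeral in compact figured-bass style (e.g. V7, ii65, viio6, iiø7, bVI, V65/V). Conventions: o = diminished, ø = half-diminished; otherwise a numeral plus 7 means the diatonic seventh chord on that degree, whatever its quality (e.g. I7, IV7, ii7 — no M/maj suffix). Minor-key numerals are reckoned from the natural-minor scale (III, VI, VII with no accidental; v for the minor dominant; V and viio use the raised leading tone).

Stacked in thirds the chord is C#-E-G-B: a half-diminished seventh chord on C#.
C# sits a half step below D (VI in F# minor); a diminished chord there is the applied leading-tone chord of VI.
With G in the bass the chord is in second inversion, so the figured bass is 43.

viiø43/VI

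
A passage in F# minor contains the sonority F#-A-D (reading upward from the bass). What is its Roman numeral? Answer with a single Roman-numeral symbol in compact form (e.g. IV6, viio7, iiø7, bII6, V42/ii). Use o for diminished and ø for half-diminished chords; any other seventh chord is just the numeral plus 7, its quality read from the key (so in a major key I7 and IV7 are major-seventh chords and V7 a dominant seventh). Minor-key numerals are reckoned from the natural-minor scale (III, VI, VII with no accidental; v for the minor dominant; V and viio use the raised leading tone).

VI6

The pitches D-F#-A form a major triad rooted on D.
D is scale degree 6 in F# minor, and a major triad on that degree is written VI.
With F# in the bass the chord is in first inversion, so the figured bass is 6.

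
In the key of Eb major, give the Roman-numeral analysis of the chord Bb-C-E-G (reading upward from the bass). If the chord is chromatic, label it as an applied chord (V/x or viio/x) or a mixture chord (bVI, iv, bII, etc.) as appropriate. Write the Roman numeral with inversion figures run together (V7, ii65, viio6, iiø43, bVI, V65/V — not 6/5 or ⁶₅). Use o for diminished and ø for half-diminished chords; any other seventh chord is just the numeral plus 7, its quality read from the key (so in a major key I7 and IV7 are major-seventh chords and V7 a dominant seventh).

V42/ii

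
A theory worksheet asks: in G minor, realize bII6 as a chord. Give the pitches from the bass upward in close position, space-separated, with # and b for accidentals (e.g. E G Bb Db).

C Eb Ab

bII6 is the Neapolitan sixth — a major triad on the lowered second degree, here in its customary first inversion. In G minor that root is Ab.
So the chord is Ab-C-Eb, a major triad.
The figured bass 6 indicates first inversion, placing the third (C) in the bass: C-Eb-Ab.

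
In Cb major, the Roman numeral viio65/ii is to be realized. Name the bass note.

The applied chord viio65/ii is rooted on C: C-Eb-Gb-Bbb.
The figure 65 means first inversion — the third is in the bass.

Eb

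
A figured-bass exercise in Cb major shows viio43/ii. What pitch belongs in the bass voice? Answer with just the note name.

Gb

The applied chord viio43/ii is rooted on C: C-Eb-Gb-Bbb.
The figure 43 means second inversion — the fifth is in the bass.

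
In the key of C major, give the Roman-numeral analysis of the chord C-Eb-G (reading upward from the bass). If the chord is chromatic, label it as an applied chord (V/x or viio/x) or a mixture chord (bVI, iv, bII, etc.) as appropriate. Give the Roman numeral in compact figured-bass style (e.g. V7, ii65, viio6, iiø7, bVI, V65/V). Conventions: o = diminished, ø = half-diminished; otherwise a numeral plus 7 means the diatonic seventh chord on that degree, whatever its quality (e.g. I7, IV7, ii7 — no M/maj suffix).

i

The pitches C-Eb-G form a minor triad rooted on C.
C is the first degree of C major. This is the minor tonic, borrowed from the parallel minor.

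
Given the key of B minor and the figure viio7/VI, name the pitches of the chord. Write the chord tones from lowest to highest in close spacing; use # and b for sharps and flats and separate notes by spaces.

The slash marks an applied leading-tone chord: viio of VI. In B minor, VI is G, so the leading tone to it is F#, a half step below.
Building a fully diminished seventh chord on F# gives F#-A-C-Eb.

F# A C Eb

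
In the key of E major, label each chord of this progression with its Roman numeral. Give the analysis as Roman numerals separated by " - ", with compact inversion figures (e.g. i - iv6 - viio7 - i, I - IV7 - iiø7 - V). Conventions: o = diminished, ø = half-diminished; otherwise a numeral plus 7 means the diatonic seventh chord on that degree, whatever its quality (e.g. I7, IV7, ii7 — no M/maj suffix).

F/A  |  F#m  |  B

F/A: major triad on F — chromatic; F is the lowered second degree, so this is the Neapolitan sixth, bII6 (third, A, in the bass — hence the 6).
F#m has root F#, degree 2 in E major, so ii.
B has root B, degree 5 in E major, so V.

bII6 - ii - V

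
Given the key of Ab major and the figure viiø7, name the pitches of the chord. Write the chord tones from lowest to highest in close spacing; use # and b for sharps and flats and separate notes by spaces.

In Ab major, scale degree 7 is G, and the diatonic chord built there is a half-diminished seventh chord.
That chord is spelled G-Bb-Db-F.

G Bb Db F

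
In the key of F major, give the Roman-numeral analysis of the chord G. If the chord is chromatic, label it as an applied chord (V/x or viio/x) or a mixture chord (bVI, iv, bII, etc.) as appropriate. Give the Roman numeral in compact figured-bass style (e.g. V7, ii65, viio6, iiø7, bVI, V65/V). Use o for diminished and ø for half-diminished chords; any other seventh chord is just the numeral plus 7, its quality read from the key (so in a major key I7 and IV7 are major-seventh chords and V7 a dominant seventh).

V/V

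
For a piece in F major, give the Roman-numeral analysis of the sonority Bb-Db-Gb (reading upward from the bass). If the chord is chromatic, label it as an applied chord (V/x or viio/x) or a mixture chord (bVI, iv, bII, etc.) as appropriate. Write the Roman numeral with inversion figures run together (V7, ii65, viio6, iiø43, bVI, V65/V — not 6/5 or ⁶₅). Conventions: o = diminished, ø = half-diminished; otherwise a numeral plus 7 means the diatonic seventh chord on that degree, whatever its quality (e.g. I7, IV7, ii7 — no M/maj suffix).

Stacked in thirds the chord is Gb-Bb-Db: a major triad on Gb.
Gb is the lowered second degree of F major (diatonic 2 would be G). This is the Neapolitan sixth — a major triad on the lowered second degree, here in its customary first inversion.
With Bb in the bass the chord is in first inversion, so the figured bass is 6.

bII6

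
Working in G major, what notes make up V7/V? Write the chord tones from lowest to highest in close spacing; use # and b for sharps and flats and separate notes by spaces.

V7/V is a secondary dominant — the dominant seventh of V. V in G major is D, so the applied chord's root is A, a perfect fifth above.
Building a dominant seventh chord on A gives A-C#-E-G.

A C# E G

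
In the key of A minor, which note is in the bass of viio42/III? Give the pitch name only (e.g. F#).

Ab

The applied chord viio42/III is rooted on B: B-D-F-Ab.
The figure 42 means third inversion — the seventh is in the bass.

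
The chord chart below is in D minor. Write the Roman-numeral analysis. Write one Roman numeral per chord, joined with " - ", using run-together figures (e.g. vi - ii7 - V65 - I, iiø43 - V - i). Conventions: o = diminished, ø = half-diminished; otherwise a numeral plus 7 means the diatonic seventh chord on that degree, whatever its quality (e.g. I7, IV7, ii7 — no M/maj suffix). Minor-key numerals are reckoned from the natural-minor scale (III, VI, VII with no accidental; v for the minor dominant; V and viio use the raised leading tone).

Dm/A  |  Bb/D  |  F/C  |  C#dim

Dm/A: minor triad on D = scale degree 1 → i64.
Bb/D has root Bb, degree 6 in D minor, so VI6.
F/C: major triad on F = scale degree 3 → III64.
C#dim: root C# is the leading tone; diminished triad there is viio.

i64 - VI6 - III64 - viio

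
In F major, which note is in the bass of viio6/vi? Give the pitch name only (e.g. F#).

E

The applied chord viio6/vi is rooted on C#: C#-E-G.
The figure 6 means first inversion — the third is in the bass.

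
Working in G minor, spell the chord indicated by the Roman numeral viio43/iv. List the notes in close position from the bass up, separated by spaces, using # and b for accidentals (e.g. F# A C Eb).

The slash marks an applied leading-tone chord: viio of iv. In G minor, iv is C, so the leading tone to it is B, a half step below.
Building a fully diminished seventh chord on B gives B-D-F-Ab.
With the 43 figure the chord is in second inversion; from the bass F upward in close position it reads F-Ab-B-D.

F Ab B D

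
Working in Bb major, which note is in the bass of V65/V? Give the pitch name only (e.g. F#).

The applied chord V65/V is rooted on C: C-E-G-Bb.
The figure 65 means first inversion — the third is in the bass.

E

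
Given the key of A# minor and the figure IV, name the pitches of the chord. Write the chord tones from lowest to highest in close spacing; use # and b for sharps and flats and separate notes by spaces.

D# F## A#

IV is the major subdominant, borrowed from the parallel major. In A# minor that root is D#.
So the chord is D#-F##-A#.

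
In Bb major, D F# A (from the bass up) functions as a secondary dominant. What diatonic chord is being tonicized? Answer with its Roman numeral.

The chord is a major triad on D.
A dominant resolves down a perfect fifth: D → G. In Bb major, G is scale degree 6, i.e. vi.

vi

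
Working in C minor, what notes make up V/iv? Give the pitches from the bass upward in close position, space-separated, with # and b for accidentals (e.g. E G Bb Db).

C E G

The slash means an applied dominant: we want the dominant of iv. In C minor, iv is F minor, and its dominant is built on C.
Building a major triad on C gives C-E-G.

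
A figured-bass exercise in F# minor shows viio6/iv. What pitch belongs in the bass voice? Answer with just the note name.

The applied chord viio6/iv is rooted on A#: A#-C#-E.
The figure 6 means first inversion — the third is in the bass.

C#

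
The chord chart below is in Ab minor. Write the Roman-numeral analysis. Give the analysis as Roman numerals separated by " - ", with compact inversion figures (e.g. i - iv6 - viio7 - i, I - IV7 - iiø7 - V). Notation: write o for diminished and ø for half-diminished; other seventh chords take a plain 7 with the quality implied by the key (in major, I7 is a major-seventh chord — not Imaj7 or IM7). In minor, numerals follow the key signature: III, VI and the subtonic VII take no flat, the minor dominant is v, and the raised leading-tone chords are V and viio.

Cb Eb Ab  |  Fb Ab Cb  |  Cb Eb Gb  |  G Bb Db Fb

i6 - VI - III - viio7

Cb-Eb-Ab: root Ab is the tonic; minor triad there is i6.
Fb-Ab-Cb: major triad on Fb = scale degree 6 → VI.
Cb-Eb-Gb: root Cb is the mediant; major triad there is III.
G-Bb-Db-Fb has root G, degree 7 in Ab minor, so viio7.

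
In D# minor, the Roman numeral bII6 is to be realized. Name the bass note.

bII in D# minor has root E; the chord is E-G#-B.
The figure 6 means first inversion — the third is in the bass.

G#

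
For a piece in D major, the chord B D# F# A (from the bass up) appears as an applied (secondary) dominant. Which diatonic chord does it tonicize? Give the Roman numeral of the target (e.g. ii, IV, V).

ii

The chord is a dominant seventh chord on B.
A dominant resolves down a perfect fifth: B → E. In D major, E is scale degree 2, i.e. ii.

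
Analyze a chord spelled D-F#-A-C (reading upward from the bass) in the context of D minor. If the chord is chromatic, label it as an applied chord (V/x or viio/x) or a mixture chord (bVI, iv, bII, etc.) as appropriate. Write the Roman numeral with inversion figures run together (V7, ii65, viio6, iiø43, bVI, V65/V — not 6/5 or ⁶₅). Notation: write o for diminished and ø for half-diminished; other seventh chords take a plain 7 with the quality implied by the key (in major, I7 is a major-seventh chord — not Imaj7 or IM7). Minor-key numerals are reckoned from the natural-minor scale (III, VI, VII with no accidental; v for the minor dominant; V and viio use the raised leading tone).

V7/iv

Stacked in thirds the chord is D-F#-A-C: a dominant seventh chord on D.
D is not a diatonic chord root with this quality in D minor, but it lies a perfect fifth above G (iv), so the chord functions as an applied dominant of iv.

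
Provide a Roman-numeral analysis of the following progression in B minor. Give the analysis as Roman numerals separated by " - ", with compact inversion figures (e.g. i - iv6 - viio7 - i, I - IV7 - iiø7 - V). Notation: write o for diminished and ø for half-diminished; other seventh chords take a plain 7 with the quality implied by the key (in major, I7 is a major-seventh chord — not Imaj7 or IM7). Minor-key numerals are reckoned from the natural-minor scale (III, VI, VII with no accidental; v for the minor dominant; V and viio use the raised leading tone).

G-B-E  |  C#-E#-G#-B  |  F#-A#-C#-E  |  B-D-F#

iv6 - V7/V - V7 - i

G-B-E has root E, degree 4 in B minor, so iv6.
C#-E#-G#-B: a dominant seventh chord on C#, the applied dominant of V → V7/V.
F#-A#-C#-E: dominant seventh chord on F# = scale degree 5 → V7.
B-D-F# has root B, degree 1 in B minor, so i.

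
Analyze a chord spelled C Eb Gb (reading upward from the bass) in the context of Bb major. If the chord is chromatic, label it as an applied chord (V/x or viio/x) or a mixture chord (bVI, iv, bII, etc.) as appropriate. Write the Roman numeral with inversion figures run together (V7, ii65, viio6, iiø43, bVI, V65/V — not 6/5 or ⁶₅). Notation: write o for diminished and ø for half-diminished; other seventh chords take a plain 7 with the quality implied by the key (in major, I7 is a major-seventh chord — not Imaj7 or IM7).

The pitches C-Eb-Gb form a diminished triad rooted on C.
C is the second degree of Bb major. This is the diminished supertonic triad, borrowed from the parallel minor.

iio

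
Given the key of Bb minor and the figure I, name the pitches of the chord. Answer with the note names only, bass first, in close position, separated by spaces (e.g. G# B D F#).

Scale degree 1 in Bb minor is Bb; here the chord built on it is altered to a major triad. I is the major tonic (Picardy third), borrowed from the parallel major.
So the chord is Bb-D-F, a major triad.

Bb D F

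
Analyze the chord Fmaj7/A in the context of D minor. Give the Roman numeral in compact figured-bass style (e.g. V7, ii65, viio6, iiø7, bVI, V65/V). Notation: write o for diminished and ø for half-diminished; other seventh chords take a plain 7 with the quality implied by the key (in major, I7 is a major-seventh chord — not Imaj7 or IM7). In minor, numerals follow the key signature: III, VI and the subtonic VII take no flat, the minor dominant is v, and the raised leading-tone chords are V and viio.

III65

Stacked in thirds the chord is F-A-C-E: a major seventh chord on F.
F is scale degree 3 in D minor, and a major seventh chord on that degree is written III7.
With A in the bass the chord is in first inversion, so the figured bass is 65.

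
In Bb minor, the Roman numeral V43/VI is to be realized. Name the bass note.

Ab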